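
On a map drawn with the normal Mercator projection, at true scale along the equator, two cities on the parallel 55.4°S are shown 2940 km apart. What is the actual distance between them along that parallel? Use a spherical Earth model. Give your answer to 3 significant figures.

1670 km

The Mercator projection is conformal; its linear scale factor is the same in every direction and equals sec φ = 1/cos φ.
Along the parallel at 55.4°, map distances are exaggerated by k = sec 55.4° = 1.761.
True distance = 2940 / 1.761 = 2940 × cos 55.4° ≈ 1670 km.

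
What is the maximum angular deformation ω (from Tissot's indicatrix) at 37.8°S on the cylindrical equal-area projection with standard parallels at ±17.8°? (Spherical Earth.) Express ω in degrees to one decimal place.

21.2°

For cylindrical equal-area with standard parallel φ₀, h = cos φ / cos φ₀ and k = cos φ₀ / cos φ, so h·k = 1.
At 37.8°: h = 0.8299, k = 1.205; principal scales a = 1.205, b = 0.8299.
sin(ω/2) = (a − b)/(a + b) = 0.3751/2.035 = 0.1843, so ω = 2 arcsin(0.1843) ≈ 21.2°.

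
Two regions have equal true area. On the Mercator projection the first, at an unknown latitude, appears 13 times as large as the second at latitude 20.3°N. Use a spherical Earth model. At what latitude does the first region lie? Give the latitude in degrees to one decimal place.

74.9°

Mercator areal scale is sec²φ, so apparent-area ratio = sec²φ₁ / sec²φ₂ = cos²φ₂ / cos²φ₁.
cos²φ₂ / cos²φ₁ = 13  ⇒  cos φ₁ = cos 20.3° / √13 = 0.9379/3.606 = 0.2601.
φ₁ = arccos(0.2601) ≈ 74.9°.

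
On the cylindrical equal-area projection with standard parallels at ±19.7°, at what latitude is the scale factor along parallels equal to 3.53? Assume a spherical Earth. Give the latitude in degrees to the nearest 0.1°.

74.5°

A cylindrical equal-area projection with standard parallel φ₀ has meridian scale h = cos φ / cos φ₀ and parallel scale k = cos φ₀ / cos φ (so areas are preserved, h·k = 1).
k = cos φ₀ / cos φ = 3.53  ⇒  cos φ = cos 19.7° / 3.53 = 0.2667.
φ = arccos(0.2667) ≈ 74.5°.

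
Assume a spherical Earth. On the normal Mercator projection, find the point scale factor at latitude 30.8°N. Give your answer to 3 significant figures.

1.16

For Mercator, h = k = sec φ (a conformal cylindrical projection has a single point scale, 1/cos φ).
k = 1/cos 30.8° = 1/0.8590 = 1.164.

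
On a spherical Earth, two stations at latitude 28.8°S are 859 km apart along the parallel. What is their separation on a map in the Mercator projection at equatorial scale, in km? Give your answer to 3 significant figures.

For Mercator, h = k = sec φ (a conformal cylindrical projection has a single point scale, 1/cos φ).
Along the parallel, k = sec 28.8° = 1/0.8763 = 1.141.
Map distance = 859 × 1.141 ≈ 980 km.

980 km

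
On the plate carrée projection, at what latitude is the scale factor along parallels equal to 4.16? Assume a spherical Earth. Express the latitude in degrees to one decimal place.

76.1°

Plate carrée: h = 1, k = sec φ along parallels.
sec φ = 4.16  ⇒  cos φ = 0.2404  ⇒  φ ≈ 76.1°.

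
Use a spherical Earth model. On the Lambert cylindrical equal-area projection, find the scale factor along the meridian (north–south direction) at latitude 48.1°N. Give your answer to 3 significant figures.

The Lambert cylindrical equal-area projection is the cylindrical equal-area projection with its standard parallel at the equator (φ₀ = 0). Cylindrical equal-area (φ₀ = 0°): h = cos φ / cos 0° along meridians, k = cos 0° / cos φ along parallels; h·k = 1.
h = cos 48.1° / cos 0° = 0.6678/1.000 = 0.6678.

0.668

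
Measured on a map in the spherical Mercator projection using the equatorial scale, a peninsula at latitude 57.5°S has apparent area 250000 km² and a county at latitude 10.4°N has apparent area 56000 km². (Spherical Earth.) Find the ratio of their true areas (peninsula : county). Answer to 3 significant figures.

1.33

Mercator's areal exaggeration is sec²φ; hence true area = (apparent area) · cos²φ.
True area of peninsula: 250000 × cos²(57.5°) = 250000 × 0.2887 = 72170 km².
True area of county: 56000 × cos²(10.4°) = 56000 × 0.9674 = 54180 km².
Ratio = 72170 / 54180 ≈ 1.33.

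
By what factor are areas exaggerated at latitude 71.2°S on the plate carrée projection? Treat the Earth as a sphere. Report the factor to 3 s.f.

3.10

In the plate carrée (x = Rλ, y = Rφ), meridians are true-scale (h = 1) and parallels are stretched by k = sec φ.
Areal scale = h·k = 1 × sec φ; at 71.2°, h = 1.000, k = 3.103, so h·k = 3.103.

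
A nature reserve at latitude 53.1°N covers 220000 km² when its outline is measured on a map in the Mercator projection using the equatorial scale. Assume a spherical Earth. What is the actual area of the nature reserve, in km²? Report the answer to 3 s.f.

Mercator is conformal, so the point scale is isotropic: h = k = sec φ = 1/cos φ.
Areal scale = k² = sec²φ = 1/cos²(53.1°) = 1/0.6004² = 2.774.
True area = apparent / (areal scale) = 220000 / 2.774 ≈ 79300 km².

79300 km²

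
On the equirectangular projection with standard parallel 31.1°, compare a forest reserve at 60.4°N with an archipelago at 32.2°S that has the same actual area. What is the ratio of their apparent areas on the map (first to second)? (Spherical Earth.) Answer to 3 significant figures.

1.71

In the equirectangular projection with standard parallel φ₀ = 31.1° (x = Rλ cos φ₀, y = Rφ), meridians are true-scale (h = 1) and the parallel scale is k = cos φ₀ / cos φ.
Areal scale at 60.4°: h·k = 1.000 × 1.734 = 1.734.
Areal scale at 32.2°: h·k = 1.000 × 1.012 = 1.012.
Ratio = 1.734/1.012 ≈ 1.71.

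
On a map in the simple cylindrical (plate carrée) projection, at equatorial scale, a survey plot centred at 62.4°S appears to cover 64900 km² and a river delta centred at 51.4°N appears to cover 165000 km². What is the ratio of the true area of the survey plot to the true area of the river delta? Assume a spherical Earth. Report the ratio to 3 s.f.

0.292

Plate carrée has h = 1 and k = sec φ, giving areal scale sec φ; true area = (apparent area) · cos φ.
True area of survey plot: 64900 × cos(62.4°) = 64900 × 0.4633 = 30070 km².
True area of river delta: 165000 × cos(51.4°) = 165000 × 0.6239 = 102900 km².
Ratio = 30070 / 102900 ≈ 0.292.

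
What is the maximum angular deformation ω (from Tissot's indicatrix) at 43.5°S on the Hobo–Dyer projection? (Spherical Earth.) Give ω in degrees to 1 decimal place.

10.3°

Hobo–Dyer is a cylindrical equal-area projection with standard parallels at ±37.5°. For cylindrical equal-area with standard parallel φ₀, h = cos φ / cos φ₀ and k = cos φ₀ / cos φ, so h·k = 1.
At 43.5°: h = 0.9143, k = 1.094; principal scales a = 1.094, b = 0.9143.
sin(ω/2) = (a − b)/(a + b) = 0.1794/2.008 = 0.08934, so ω = 2 arcsin(0.08934) ≈ 10.3°.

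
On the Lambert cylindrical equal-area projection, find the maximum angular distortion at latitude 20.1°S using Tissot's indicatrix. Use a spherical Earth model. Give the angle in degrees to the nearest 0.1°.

7.2°

The Lambert cylindrical equal-area projection is the cylindrical equal-area projection with its standard parallel at the equator (φ₀ = 0). Cylindrical equal-area (φ₀ = 0°): h = cos φ / cos 0° along meridians, k = cos 0° / cos φ along parallels; h·k = 1.
At 20.1°: h = 0.9391, k = 1.065; principal scales a = 1.065, b = 0.9391.
sin(ω/2) = (a − b)/(a + b) = 0.1258/2.004 = 0.06276, so ω = 2 arcsin(0.06276) ≈ 7.2°.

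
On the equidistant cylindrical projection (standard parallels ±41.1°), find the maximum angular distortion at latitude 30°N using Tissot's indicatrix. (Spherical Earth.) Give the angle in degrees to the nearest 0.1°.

With standard parallel φ₀ = 41.1°, the equirectangular projection gives x = Rλ cos φ₀, y = Rφ, so h = 1 and k = cos 41.1° / cos φ.
At 30°: h = 1.000, k = 0.8701; principal scales a = 1.000, b = 0.8701.
sin(ω/2) = (a − b)/(a + b) = 0.1299/1.870 = 0.06944, so ω = 2 arcsin(0.06944) ≈ 8.0°.

8.0°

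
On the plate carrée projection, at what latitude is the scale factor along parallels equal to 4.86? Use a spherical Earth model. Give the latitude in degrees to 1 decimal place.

78.1°

Plate carrée: h = 1, k = sec φ along parallels.
sec φ = 4.86  ⇒  cos φ = 0.2058  ⇒  φ ≈ 78.1°.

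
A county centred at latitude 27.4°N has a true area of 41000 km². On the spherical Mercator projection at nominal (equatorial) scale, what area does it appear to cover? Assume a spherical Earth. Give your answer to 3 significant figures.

For Mercator, h = k = sec φ (a conformal cylindrical projection has a single point scale, 1/cos φ).
Areal scale = k² = sec²φ = 1/cos²(27.4°) = 1/0.8878² = 1.269.
Apparent area = 41000 × 1.269 ≈ 52000 km².

52000 km²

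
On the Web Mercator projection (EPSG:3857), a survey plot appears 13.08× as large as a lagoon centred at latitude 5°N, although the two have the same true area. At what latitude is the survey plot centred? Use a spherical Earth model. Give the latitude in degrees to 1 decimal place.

74.0°

For equal true areas on Mercator, apparent areas scale as sec²φ, so the ratio is cos²φ₂ / cos²φ₁.
cos²φ₂ / cos²φ₁ = 13.08  ⇒  cos φ₁ = cos 5° / √13.08 = 0.9962/3.617 = 0.2754.
φ₁ = arccos(0.2754) ≈ 74.0°.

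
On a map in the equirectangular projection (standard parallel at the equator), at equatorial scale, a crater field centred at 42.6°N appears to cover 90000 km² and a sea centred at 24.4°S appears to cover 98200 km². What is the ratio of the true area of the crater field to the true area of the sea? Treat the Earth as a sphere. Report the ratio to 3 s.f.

0.741

Plate carrée has h = 1 and k = sec φ, giving areal scale sec φ; true area = (apparent area) · cos φ.
True area of crater field: 90000 × cos(42.6°) = 90000 × 0.7361 = 66250 km².
True area of sea: 98200 × cos(24.4°) = 98200 × 0.9107 = 89430 km².
Ratio = 66250 / 89430 ≈ 0.741.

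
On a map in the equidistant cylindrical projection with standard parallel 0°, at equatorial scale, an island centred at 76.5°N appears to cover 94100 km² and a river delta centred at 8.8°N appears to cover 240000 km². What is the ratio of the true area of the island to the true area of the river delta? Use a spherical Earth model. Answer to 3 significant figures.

0.0926

On the plate carrée, areal scale = h·k = 1 × sec φ, so true area = apparent × cos φ.
True area of island: 94100 × cos(76.5°) = 94100 × 0.2334 = 21970 km².
True area of river delta: 240000 × cos(8.8°) = 240000 × 0.9882 = 237200 km².
Ratio = 21970 / 237200 ≈ 0.0926.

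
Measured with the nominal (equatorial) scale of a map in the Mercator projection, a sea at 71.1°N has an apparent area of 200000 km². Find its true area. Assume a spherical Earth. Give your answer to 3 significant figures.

21000 km²

For Mercator, h = k = sec φ (a conformal cylindrical projection has a single point scale, 1/cos φ).
Areal scale = k² = sec²φ = 1/cos²(71.1°) = 1/0.3239² = 9.531.
True area = apparent / (areal scale) = 200000 / 9.531 ≈ 21000 km².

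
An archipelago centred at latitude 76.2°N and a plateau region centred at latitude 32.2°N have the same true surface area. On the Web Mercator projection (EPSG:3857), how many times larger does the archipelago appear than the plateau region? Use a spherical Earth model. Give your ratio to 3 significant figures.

12.6

Mercator is conformal with k = sec φ, so areal scale = k² = sec²φ.
At 76.2°: sec²(76.2°) = 1/0.2385² = 17.58.
At 32.2°: sec²(32.2°) = 1/0.8462² = 1.397.
Ratio = 17.58/1.397 = cos²(32.2°)/cos²(76.2°) ≈ 12.6.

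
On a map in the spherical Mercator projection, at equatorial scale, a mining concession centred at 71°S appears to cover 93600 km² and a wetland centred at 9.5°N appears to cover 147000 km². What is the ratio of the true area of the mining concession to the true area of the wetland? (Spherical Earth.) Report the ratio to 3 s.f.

Since Mercator area scale is 1/cos²φ, the true area equals the apparent area multiplied by cos²φ.
True area of mining concession: 93600 × cos²(71°) = 93600 × 0.1060 = 9921 km².
True area of wetland: 147000 × cos²(9.5°) = 147000 × 0.9728 = 143000 km².
Ratio = 9921 / 143000 ≈ 0.0694.

0.0694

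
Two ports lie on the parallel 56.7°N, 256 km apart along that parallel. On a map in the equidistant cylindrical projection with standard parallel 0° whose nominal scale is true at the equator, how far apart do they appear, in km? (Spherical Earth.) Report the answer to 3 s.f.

Plate carrée maps x = Rλ, y = Rφ. The meridian scale is h = 1 and the parallel scale is k = 1/cos φ = sec φ.
Along the parallel, k = sec 56.7° = 1/0.5490 = 1.821.
Map distance = 256 × 1.821 ≈ 466 km.

466 km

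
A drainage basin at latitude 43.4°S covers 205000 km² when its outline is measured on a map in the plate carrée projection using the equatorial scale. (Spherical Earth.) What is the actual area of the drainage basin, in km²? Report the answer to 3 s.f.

Plate carrée maps x = Rλ, y = Rφ. The meridian scale is h = 1 and the parallel scale is k = 1/cos φ = sec φ.
Areal scale = h·k = 1 × sec φ; at 43.4°, h = 1.000, k = 1.376, so h·k = 1.376.
True area = apparent / (areal scale) = 205000 / 1.376 ≈ 149000 km².

149000 km²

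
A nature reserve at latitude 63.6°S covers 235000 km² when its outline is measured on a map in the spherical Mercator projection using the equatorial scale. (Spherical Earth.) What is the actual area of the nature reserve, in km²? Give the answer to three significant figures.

The Mercator projection is conformal; its linear scale factor is the same in every direction and equals sec φ = 1/cos φ.
Areal scale = k² = sec²φ = 1/cos²(63.6°) = 1/0.4446² = 5.058.
True area = apparent / (areal scale) = 235000 / 5.058 ≈ 46500 km².

46500 km²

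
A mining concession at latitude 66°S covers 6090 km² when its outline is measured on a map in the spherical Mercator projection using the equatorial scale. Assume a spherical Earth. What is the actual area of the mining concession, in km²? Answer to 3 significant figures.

Mercator is conformal, so the point scale is isotropic: h = k = sec φ = 1/cos φ.
Areal scale = k² = sec²φ = 1/cos²(66°) = 1/0.4067² = 6.045.
True area = apparent / (areal scale) = 6090 / 6.045 ≈ 1010 km².

1010 km²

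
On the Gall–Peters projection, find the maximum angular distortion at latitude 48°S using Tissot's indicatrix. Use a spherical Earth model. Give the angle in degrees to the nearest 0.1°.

Gall–Peters is a cylindrical equal-area projection with standard parallels at ±45°. Cylindrical equal-area (φ₀ = 45°): h = cos φ / cos 45° along meridians, k = cos 45° / cos φ along parallels; h·k = 1.
At 48°: h = 0.9463, k = 1.057; principal scales a = 1.057, b = 0.9463.
sin(ω/2) = (a − b)/(a + b) = 0.1105/2.003 = 0.05515, so ω = 2 arcsin(0.05515) ≈ 6.3°.

6.3°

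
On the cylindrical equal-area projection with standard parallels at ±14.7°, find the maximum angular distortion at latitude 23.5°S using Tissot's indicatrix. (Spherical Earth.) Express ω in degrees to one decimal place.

6.1°

For cylindrical equal-area with standard parallel φ₀, h = cos φ / cos φ₀ and k = cos φ₀ / cos φ, so h·k = 1.
At 23.5°: h = 0.9481, k = 1.055; principal scales a = 1.055, b = 0.9481.
sin(ω/2) = (a − b)/(a + b) = 0.1067/2.003 = 0.05325, so ω = 2 arcsin(0.05325) ≈ 6.1°.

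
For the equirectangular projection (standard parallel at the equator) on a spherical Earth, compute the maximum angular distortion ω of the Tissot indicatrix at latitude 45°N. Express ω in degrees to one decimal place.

19.8°

For the equirectangular projection with φ₀ = 0 (plate carrée), h = 1 along meridians and k = sec φ along parallels.
At 45°: h = 1.000, k = 1.414; principal scales a = 1.414, b = 1.000.
sin(ω/2) = (a − b)/(a + b) = 0.4142/2.414 = 0.1716, so ω = 2 arcsin(0.1716) ≈ 19.8°.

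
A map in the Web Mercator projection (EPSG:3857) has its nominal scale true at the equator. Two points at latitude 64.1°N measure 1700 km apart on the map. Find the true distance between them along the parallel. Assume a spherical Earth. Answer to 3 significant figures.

743 km

For Mercator, h = k = sec φ (a conformal cylindrical projection has a single point scale, 1/cos φ).
Along the parallel at 64.1°, map distances are exaggerated by k = sec 64.1° = 2.289.
True distance = 1700 / 2.289 = 1700 × cos 64.1° ≈ 743 km.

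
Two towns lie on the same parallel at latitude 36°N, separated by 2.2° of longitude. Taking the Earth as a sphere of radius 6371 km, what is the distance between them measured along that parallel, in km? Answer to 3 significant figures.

198 km

Arc length along a parallel = R cos φ · Δλ (with Δλ in radians).
= 6371 × cos 36° × (2.2° × π/180) = 6371 × 0.8090 × 0.03840 ≈ 198 km.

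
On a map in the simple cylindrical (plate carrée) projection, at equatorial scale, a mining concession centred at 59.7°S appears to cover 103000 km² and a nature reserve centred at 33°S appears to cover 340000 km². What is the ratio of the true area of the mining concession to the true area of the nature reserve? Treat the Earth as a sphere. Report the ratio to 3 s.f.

0.182

On the plate carrée, areal scale = h·k = 1 × sec φ, so true area = apparent × cos φ.
True area of mining concession: 103000 × cos(59.7°) = 103000 × 0.5045 = 51970 km².
True area of nature reserve: 340000 × cos(33°) = 340000 × 0.8387 = 285100 km².
Ratio = 51970 / 285100 ≈ 0.182.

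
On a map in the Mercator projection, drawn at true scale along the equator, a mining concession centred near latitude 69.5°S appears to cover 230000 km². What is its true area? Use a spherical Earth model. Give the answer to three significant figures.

28200 km²

Mercator is conformal, so the point scale is isotropic: h = k = sec φ = 1/cos φ.
Areal scale = k² = sec²φ = 1/cos²(69.5°) = 1/0.3502² = 8.154.
True area = apparent / (areal scale) = 230000 / 8.154 ≈ 28200 km².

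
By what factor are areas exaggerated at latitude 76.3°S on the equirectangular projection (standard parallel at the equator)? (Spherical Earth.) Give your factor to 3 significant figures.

4.22

For the equirectangular projection with φ₀ = 0 (plate carrée), h = 1 along meridians and k = sec φ along parallels.
Areal scale = h·k = 1 × sec φ; at 76.3°, h = 1.000, k = 4.222, so h·k = 4.222.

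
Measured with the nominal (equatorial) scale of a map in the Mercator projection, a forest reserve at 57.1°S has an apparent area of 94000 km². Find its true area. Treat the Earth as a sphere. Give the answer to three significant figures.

For Mercator, h = k = sec φ (a conformal cylindrical projection has a single point scale, 1/cos φ).
Areal scale = k² = sec²φ = 1/cos²(57.1°) = 1/0.5432² = 3.389.
True area = apparent / (areal scale) = 94000 / 3.389 ≈ 27700 km².

27700 km²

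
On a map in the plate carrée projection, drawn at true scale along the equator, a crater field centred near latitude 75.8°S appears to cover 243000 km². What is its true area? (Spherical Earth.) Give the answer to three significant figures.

59600 km²

In the plate carrée (x = Rλ, y = Rφ), meridians are true-scale (h = 1) and parallels are stretched by k = sec φ.
Areal scale = h·k = 1 × sec φ; at 75.8°, h = 1.000, k = 4.077, so h·k = 4.077.
True area = apparent / (areal scale) = 243000 / 4.077 ≈ 59600 km².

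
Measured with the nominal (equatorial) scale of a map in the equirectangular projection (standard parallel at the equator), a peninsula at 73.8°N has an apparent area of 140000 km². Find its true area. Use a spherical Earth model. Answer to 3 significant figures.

Plate carrée maps x = Rλ, y = Rφ. The meridian scale is h = 1 and the parallel scale is k = 1/cos φ = sec φ.
Areal scale = h·k = 1 × sec φ; at 73.8°, h = 1.000, k = 3.584, so h·k = 3.584.
True area = apparent / (areal scale) = 140000 / 3.584 ≈ 39100 km².

39100 km²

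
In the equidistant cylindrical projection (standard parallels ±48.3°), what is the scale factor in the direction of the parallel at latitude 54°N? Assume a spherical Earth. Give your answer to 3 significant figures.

The equidistant cylindrical projection with φ₀ = 48.3° has h = 1 (meridians true) and k = cos φ₀ / cos φ along parallels.
k = cos 48.3° / cos 54° = 0.6652/0.5878 = 1.132.

1.13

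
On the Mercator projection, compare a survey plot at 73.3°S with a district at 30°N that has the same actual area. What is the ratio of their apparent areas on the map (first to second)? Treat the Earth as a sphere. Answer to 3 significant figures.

On Mercator, area is exaggerated by sec²φ = 1/cos²φ.
At 73.3°: sec²(73.3°) = 1/0.2874² = 12.11.
At 30°: sec²(30°) = 1/0.8660² = 1.333.
Ratio = 12.11/1.333 = cos²(30°)/cos²(73.3°) ≈ 9.08.

9.08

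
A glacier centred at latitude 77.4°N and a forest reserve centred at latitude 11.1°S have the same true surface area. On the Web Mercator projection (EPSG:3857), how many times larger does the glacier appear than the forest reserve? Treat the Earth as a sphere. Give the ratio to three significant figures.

20.2

Mercator areal scale is sec²φ.
At 77.4°: sec²(77.4°) = 1/0.2181² = 21.01.
At 11.1°: sec²(11.1°) = 1/0.9813² = 1.038.
Ratio = 21.01/1.038 = cos²(11.1°)/cos²(77.4°) ≈ 20.2.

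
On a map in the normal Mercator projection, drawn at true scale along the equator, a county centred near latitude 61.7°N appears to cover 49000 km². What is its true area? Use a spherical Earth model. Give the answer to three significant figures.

The Mercator projection is conformal; its linear scale factor is the same in every direction and equals sec φ = 1/cos φ.
Areal scale = k² = sec²φ = 1/cos²(61.7°) = 1/0.4741² = 4.449.
True area = apparent / (areal scale) = 49000 / 4.449 ≈ 11000 km².

11000 km²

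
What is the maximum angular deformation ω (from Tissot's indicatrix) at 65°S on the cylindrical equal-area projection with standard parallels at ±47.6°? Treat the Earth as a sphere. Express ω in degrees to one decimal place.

51.7°

Cylindrical equal-area (φ₀ = 47.6°): h = cos φ / cos 47.6° along meridians, k = cos 47.6° / cos φ along parallels; h·k = 1.
At 65°: h = 0.6267, k = 1.596; principal scales a = 1.596, b = 0.6267.
sin(ω/2) = (a − b)/(a + b) = 0.9688/2.222 = 0.4359, so ω = 2 arcsin(0.4359) ≈ 51.7°.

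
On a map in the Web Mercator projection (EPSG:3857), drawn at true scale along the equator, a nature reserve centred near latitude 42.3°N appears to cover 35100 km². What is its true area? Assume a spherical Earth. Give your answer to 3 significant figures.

For Mercator, h = k = sec φ (a conformal cylindrical projection has a single point scale, 1/cos φ).
Areal scale = k² = sec²φ = 1/cos²(42.3°) = 1/0.7396² = 1.828.
True area = apparent / (areal scale) = 35100 / 1.828 ≈ 19200 km².

19200 km²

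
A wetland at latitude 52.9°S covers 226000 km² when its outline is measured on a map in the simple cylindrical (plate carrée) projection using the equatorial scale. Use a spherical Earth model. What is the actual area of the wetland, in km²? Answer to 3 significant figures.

136000 km²

For the equirectangular projection with φ₀ = 0 (plate carrée), h = 1 along meridians and k = sec φ along parallels.
Areal scale = h·k = 1 × sec φ; at 52.9°, h = 1.000, k = 1.658, so h·k = 1.658.
True area = apparent / (areal scale) = 226000 / 1.658 ≈ 136000 km².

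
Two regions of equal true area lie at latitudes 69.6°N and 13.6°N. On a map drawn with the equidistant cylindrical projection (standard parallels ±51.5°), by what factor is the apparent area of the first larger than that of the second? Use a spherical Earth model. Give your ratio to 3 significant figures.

2.79

The equidistant cylindrical projection with φ₀ = 51.5° has h = 1 (meridians true) and k = cos φ₀ / cos φ along parallels.
Areal scale at 69.6°: h·k = 1.000 × 1.786 = 1.786.
Areal scale at 13.6°: h·k = 1.000 × 0.6405 = 0.6405.
Ratio = 1.786/0.6405 ≈ 2.79.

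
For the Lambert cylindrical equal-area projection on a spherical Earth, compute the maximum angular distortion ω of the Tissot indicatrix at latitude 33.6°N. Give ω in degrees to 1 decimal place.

The Lambert cylindrical equal-area projection is the cylindrical equal-area projection with its standard parallel at the equator (φ₀ = 0). For cylindrical equal-area with standard parallel φ₀, h = cos φ / cos φ₀ and k = cos φ₀ / cos φ, so h·k = 1.
At 33.6°: h = 0.8329, k = 1.201; principal scales a = 1.201, b = 0.8329.
sin(ω/2) = (a − b)/(a + b) = 0.3677/2.034 = 0.1808, so ω = 2 arcsin(0.1808) ≈ 20.8°.

20.8°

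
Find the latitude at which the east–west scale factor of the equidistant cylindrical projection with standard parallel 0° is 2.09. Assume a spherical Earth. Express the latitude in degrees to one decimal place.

61.4°

Plate carrée: h = 1, k = sec φ along parallels.
sec φ = 2.09  ⇒  cos φ = 0.4785  ⇒  φ ≈ 61.4°.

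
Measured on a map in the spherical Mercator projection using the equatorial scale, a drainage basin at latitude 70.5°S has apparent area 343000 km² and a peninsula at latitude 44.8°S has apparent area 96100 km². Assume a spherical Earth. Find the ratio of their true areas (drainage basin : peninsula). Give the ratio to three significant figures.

0.790

On Mercator the areal scale is sec²φ, so true area = apparent × cos²φ.
True area of drainage basin: 343000 × cos²(70.5°) = 343000 × 0.1114 = 38220 km².
True area of peninsula: 96100 × cos²(44.8°) = 96100 × 0.5035 = 48390 km².
Ratio = 38220 / 48390 ≈ 0.790.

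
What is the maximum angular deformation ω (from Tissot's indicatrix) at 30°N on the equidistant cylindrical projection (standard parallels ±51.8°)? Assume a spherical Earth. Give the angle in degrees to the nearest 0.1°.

With standard parallel φ₀ = 51.8°, the equirectangular projection gives x = Rλ cos φ₀, y = Rφ, so h = 1 and k = cos 51.8° / cos φ.
At 30°: h = 1.000, k = 0.7141; principal scales a = 1.000, b = 0.7141.
sin(ω/2) = (a − b)/(a + b) = 0.2859/1.714 = 0.1668, so ω = 2 arcsin(0.1668) ≈ 19.2°.

19.2°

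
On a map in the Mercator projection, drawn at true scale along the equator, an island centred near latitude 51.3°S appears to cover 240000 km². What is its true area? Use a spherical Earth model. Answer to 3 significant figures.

Mercator is conformal, so the point scale is isotropic: h = k = sec φ = 1/cos φ.
Areal scale = k² = sec²φ = 1/cos²(51.3°) = 1/0.6252² = 2.558.
True area = apparent / (areal scale) = 240000 / 2.558 ≈ 93800 km².

93800 km²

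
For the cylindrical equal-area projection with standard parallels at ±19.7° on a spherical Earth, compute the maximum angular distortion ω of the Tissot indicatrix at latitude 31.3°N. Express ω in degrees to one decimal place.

Cylindrical equal-area (φ₀ = 19.7°): h = cos φ / cos 19.7° along meridians, k = cos 19.7° / cos φ along parallels; h·k = 1.
At 31.3°: h = 0.9076, k = 1.102; principal scales a = 1.102, b = 0.9076.
sin(ω/2) = (a − b)/(a + b) = 0.1943/2.009 = 0.09667, so ω = 2 arcsin(0.09667) ≈ 11.1°.

11.1°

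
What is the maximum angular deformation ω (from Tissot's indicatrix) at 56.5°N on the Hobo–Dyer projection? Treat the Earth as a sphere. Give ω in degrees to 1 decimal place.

The Hobo–Dyer projection is cylindrical equal-area with φ₀ = 37.5°. For cylindrical equal-area with standard parallel φ₀, h = cos φ / cos φ₀ and k = cos φ₀ / cos φ, so h·k = 1.
At 56.5°: h = 0.6957, k = 1.437; principal scales a = 1.437, b = 0.6957.
sin(ω/2) = (a − b)/(a + b) = 0.7417/2.133 = 0.3477, so ω = 2 arcsin(0.3477) ≈ 40.7°.

40.7°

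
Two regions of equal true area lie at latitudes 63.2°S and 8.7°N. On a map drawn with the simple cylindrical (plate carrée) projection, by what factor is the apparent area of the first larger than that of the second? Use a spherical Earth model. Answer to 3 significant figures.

2.19

Plate carrée maps x = Rλ, y = Rφ. The meridian scale is h = 1 and the parallel scale is k = 1/cos φ = sec φ.
Areal scale at 63.2°: h·k = 1.000 × 2.218 = 2.218.
Areal scale at 8.7°: h·k = 1.000 × 1.012 = 1.012.
Ratio = 2.218/1.012 ≈ 2.19.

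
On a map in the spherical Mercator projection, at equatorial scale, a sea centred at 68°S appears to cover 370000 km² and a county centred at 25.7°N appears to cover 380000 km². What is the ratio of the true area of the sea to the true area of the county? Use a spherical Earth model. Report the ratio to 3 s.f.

Mercator's areal exaggeration is sec²φ; hence true area = (apparent area) · cos²φ.
True area of sea: 370000 × cos²(68°) = 370000 × 0.1403 = 51920 km².
True area of county: 380000 × cos²(25.7°) = 380000 × 0.8119 = 308500 km².
Ratio = 51920 / 308500 ≈ 0.168.

0.168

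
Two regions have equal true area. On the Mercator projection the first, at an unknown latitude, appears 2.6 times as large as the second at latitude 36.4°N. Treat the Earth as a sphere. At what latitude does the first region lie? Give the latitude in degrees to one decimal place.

60.1°

On Mercator, (apparent₁)/(apparent₂) = sec²φ₁ / sec²φ₂ when true areas are equal.
cos²φ₂ / cos²φ₁ = 2.6  ⇒  cos φ₁ = cos 36.4° / √2.6 = 0.8049/1.612 = 0.4992.
φ₁ = arccos(0.4992) ≈ 60.1°.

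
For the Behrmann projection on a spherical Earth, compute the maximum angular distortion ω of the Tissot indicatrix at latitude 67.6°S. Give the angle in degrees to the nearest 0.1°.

85.0°

The Behrmann projection is cylindrical equal-area with φ₀ = 30°. A cylindrical equal-area projection with standard parallel φ₀ has meridian scale h = cos φ / cos φ₀ and parallel scale k = cos φ₀ / cos φ (so areas are preserved, h·k = 1).
At 67.6°: h = 0.4400, k = 2.273; principal scales a = 2.273, b = 0.4400.
sin(ω/2) = (a − b)/(a + b) = 1.833/2.713 = 0.6756, so ω = 2 arcsin(0.6756) ≈ 85.0°.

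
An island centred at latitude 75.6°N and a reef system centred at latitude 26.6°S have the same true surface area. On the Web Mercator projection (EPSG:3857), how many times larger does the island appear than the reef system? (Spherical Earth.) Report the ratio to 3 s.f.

12.9

Mercator is conformal with k = sec φ, so areal scale = k² = sec²φ.
At 75.6°: sec²(75.6°) = 1/0.2487² = 16.17.
At 26.6°: sec²(26.6°) = 1/0.8942² = 1.251.
Ratio = 16.17/1.251 = cos²(26.6°)/cos²(75.6°) ≈ 12.9.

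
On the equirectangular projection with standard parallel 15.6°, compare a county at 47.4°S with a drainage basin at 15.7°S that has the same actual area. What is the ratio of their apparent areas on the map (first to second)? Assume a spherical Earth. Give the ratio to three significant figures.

1.42

The equidistant cylindrical projection with φ₀ = 15.6° has h = 1 (meridians true) and k = cos φ₀ / cos φ along parallels.
Areal scale at 47.4°: h·k = 1.000 × 1.423 = 1.423.
Areal scale at 15.7°: h·k = 1.000 × 1.000 = 1.000.
Ratio = 1.423/1.000 ≈ 1.42.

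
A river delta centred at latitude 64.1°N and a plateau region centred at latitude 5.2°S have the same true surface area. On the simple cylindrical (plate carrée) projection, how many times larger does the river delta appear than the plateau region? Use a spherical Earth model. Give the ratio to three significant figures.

For the equirectangular projection with φ₀ = 0 (plate carrée), h = 1 along meridians and k = sec φ along parallels.
Areal scale at 64.1°: h·k = 1.000 × 2.289 = 2.289.
Areal scale at 5.2°: h·k = 1.000 × 1.004 = 1.004.
Ratio = 2.289/1.004 ≈ 2.28.

2.28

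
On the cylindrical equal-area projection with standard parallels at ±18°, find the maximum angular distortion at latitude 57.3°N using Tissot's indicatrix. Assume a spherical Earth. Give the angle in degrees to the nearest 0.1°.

For cylindrical equal-area with standard parallel φ₀, h = cos φ / cos φ₀ and k = cos φ₀ / cos φ, so h·k = 1.
At 57.3°: h = 0.5680, k = 1.760; principal scales a = 1.760, b = 0.5680.
sin(ω/2) = (a − b)/(a + b) = 1.192/2.328 = 0.5121, so ω = 2 arcsin(0.5121) ≈ 61.6°.

61.6°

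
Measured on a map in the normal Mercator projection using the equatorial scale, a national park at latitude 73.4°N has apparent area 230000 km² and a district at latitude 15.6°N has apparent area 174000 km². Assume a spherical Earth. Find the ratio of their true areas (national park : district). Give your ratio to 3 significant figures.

0.116

Mercator's areal exaggeration is sec²φ; hence true area = (apparent area) · cos²φ.
True area of national park: 230000 × cos²(73.4°) = 230000 × 0.08162 = 18770 km².
True area of district: 174000 × cos²(15.6°) = 174000 × 0.9277 = 161400 km².
Ratio = 18770 / 161400 ≈ 0.116.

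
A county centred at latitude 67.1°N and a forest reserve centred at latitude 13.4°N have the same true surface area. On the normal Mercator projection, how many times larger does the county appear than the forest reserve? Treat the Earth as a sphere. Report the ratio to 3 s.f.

Mercator areal scale is sec²φ.
At 67.1°: sec²(67.1°) = 1/0.3891² = 6.604.
At 13.4°: sec²(13.4°) = 1/0.9728² = 1.057.
Ratio = 6.604/1.057 = cos²(13.4°)/cos²(67.1°) ≈ 6.25.

6.25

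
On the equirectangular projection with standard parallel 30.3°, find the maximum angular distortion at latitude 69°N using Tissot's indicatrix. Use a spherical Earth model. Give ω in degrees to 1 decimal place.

In the equirectangular projection with standard parallel φ₀ = 30.3° (x = Rλ cos φ₀, y = Rφ), meridians are true-scale (h = 1) and the parallel scale is k = cos φ₀ / cos φ.
At 69°: h = 1.000, k = 2.409; principal scales a = 2.409, b = 1.000.
sin(ω/2) = (a − b)/(a + b) = 1.409/3.409 = 0.4134, so ω = 2 arcsin(0.4134) ≈ 48.8°.

48.8°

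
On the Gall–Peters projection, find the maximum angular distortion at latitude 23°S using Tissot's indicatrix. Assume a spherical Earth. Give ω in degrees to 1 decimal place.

29.9°

The Gall–Peters projection is cylindrical equal-area with φ₀ = 45°. A cylindrical equal-area projection with standard parallel φ₀ has meridian scale h = cos φ / cos φ₀ and parallel scale k = cos φ₀ / cos φ (so areas are preserved, h·k = 1).
At 23°: h = 1.302, k = 0.7682; principal scales a = 1.302, b = 0.7682.
sin(ω/2) = (a − b)/(a + b) = 0.5336/2.070 = 0.2578, so ω = 2 arcsin(0.2578) ≈ 29.9°.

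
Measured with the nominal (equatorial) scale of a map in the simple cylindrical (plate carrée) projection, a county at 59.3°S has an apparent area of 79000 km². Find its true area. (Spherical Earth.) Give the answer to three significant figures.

40300 km²

In the plate carrée (x = Rλ, y = Rφ), meridians are true-scale (h = 1) and parallels are stretched by k = sec φ.
Areal scale = h·k = 1 × sec φ; at 59.3°, h = 1.000, k = 1.959, so h·k = 1.959.
True area = apparent / (areal scale) = 79000 / 1.959 ≈ 40300 km².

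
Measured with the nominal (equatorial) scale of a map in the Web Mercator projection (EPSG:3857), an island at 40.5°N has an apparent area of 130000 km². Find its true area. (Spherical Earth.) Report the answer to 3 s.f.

Mercator is conformal, so the point scale is isotropic: h = k = sec φ = 1/cos φ.
Areal scale = k² = sec²φ = 1/cos²(40.5°) = 1/0.7604² = 1.729.
True area = apparent / (areal scale) = 130000 / 1.729 ≈ 75200 km².

75200 km²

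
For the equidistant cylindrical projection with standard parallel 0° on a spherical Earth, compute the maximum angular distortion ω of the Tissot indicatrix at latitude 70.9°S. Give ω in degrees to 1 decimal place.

In the plate carrée (x = Rλ, y = Rφ), meridians are true-scale (h = 1) and parallels are stretched by k = sec φ.
At 70.9°: h = 1.000, k = 3.056; principal scales a = 3.056, b = 1.000.
sin(ω/2) = (a − b)/(a + b) = 2.056/4.056 = 0.5069, so ω = 2 arcsin(0.5069) ≈ 60.9°.

60.9°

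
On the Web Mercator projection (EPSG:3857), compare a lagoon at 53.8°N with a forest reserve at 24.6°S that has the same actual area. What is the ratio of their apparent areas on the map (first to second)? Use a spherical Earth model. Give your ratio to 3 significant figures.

Mercator is conformal with k = sec φ, so areal scale = k² = sec²φ.
At 53.8°: sec²(53.8°) = 1/0.5906² = 2.867.
At 24.6°: sec²(24.6°) = 1/0.9092² = 1.210.
Ratio = 2.867/1.210 = cos²(24.6°)/cos²(53.8°) ≈ 2.37.

2.37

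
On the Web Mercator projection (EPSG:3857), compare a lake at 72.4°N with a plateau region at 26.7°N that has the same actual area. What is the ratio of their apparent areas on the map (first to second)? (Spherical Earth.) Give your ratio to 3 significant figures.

8.73

Mercator is conformal with k = sec φ, so areal scale = k² = sec²φ.
At 72.4°: sec²(72.4°) = 1/0.3024² = 10.94.
At 26.7°: sec²(26.7°) = 1/0.8934² = 1.253.
Ratio = 10.94/1.253 = cos²(26.7°)/cos²(72.4°) ≈ 8.73.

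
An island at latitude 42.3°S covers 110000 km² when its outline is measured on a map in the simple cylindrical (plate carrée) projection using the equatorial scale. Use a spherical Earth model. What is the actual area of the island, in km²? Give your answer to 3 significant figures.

81400 km²

For the equirectangular projection with φ₀ = 0 (plate carrée), h = 1 along meridians and k = sec φ along parallels.
Areal scale = h·k = 1 × sec φ; at 42.3°, h = 1.000, k = 1.352, so h·k = 1.352.
True area = apparent / (areal scale) = 110000 / 1.352 ≈ 81400 km².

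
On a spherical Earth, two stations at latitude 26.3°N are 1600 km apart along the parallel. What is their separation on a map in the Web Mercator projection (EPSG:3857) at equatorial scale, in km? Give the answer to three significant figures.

1780 km

Mercator is conformal, so the point scale is isotropic: h = k = sec φ = 1/cos φ.
Along the parallel, k = sec 26.3° = 1/0.8965 = 1.115.
Map distance = 1600 × 1.115 ≈ 1780 km.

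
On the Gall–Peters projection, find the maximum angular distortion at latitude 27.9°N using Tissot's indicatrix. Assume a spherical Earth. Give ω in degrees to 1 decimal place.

25.3°

The Gall–Peters projection is cylindrical equal-area with φ₀ = 45°. For cylindrical equal-area with standard parallel φ₀, h = cos φ / cos φ₀ and k = cos φ₀ / cos φ, so h·k = 1.
At 27.9°: h = 1.250, k = 0.8001; principal scales a = 1.250, b = 0.8001.
sin(ω/2) = (a − b)/(a + b) = 0.4497/2.050 = 0.2194, so ω = 2 arcsin(0.2194) ≈ 25.3°.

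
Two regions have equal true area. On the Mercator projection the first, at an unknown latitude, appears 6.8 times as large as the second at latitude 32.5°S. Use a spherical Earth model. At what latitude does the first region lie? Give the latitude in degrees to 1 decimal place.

Mercator areal scale is sec²φ, so apparent-area ratio = sec²φ₁ / sec²φ₂ = cos²φ₂ / cos²φ₁.
cos²φ₂ / cos²φ₁ = 6.8  ⇒  cos φ₁ = cos 32.5° / √6.8 = 0.8434/2.608 = 0.3234.
φ₁ = arccos(0.3234) ≈ 71.1°.

71.1°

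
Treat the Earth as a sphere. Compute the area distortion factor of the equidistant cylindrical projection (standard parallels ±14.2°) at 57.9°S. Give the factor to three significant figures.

In the equirectangular projection with standard parallel φ₀ = 14.2° (x = Rλ cos φ₀, y = Rφ), meridians are true-scale (h = 1) and the parallel scale is k = cos φ₀ / cos φ.
Areal scale = h·k = 1 × cos φ₀ / cos φ; at 57.9°, h = 1.000, k = 1.824, so h·k = 1.824.

1.82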